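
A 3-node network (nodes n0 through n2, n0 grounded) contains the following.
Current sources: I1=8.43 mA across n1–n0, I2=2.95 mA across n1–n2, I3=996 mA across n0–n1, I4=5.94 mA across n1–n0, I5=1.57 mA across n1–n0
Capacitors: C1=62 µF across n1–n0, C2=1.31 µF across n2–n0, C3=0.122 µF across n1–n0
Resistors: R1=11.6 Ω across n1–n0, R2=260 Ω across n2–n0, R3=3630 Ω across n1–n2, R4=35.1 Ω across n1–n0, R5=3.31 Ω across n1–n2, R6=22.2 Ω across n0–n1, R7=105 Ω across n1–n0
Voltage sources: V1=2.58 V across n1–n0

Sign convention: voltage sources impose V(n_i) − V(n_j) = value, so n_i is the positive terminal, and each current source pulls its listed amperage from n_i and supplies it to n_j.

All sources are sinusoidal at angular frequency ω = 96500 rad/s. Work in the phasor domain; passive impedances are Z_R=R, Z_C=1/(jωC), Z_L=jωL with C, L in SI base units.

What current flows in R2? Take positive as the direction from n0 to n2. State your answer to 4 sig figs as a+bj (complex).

Apply KCL at each of the 2 non-ground nodes and solve the resulting linear system.
Node n1: branches {I1, C1, R1, R3, I2, R4, R5, R6, I3, I4, R7, I5, C3, V1} → V_1 = 2.580+0.000j
Node n2: branches {C2, R2, R3, I2, R5} → V_2 = 2.185-0.9019j
Source currents: i(V1)=0.4209-15.74j

-0.008403+0.003469j A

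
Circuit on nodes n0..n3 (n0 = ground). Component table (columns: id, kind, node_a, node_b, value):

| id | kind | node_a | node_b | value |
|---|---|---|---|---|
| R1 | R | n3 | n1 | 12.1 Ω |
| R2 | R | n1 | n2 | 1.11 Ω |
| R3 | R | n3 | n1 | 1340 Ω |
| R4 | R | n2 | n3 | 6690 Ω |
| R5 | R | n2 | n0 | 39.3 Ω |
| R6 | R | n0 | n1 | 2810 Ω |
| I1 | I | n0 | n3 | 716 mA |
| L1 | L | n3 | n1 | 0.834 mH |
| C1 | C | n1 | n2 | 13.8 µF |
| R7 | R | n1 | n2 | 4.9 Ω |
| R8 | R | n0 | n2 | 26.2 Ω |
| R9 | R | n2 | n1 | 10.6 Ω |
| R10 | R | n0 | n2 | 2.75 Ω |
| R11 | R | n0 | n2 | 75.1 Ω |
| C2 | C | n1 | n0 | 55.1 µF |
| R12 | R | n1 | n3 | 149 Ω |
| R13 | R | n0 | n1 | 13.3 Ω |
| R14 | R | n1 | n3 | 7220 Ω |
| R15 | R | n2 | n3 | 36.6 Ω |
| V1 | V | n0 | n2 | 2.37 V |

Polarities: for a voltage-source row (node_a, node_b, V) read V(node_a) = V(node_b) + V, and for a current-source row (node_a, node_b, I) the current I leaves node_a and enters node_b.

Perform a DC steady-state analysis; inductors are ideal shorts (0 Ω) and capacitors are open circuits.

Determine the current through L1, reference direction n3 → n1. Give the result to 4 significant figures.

Element admittances at DC:
  Y(R1) = 0.08264 S between n3,n1
  Y(R2) = 0.9009 S between n1,n2
  Y(R3) = 0.0007463 S between n3,n1
  Y(R4) = 0.0001495 S between n2,n3
  Y(R5) = 0.02545 S between n2,n0
  Y(R6) = 0.0003559 S between n0,n1
  I1: injects 0.716 A into n3 (from n0)
  L1: short n3↔n1 (DC inductor)
  Y(C1) = 0.000 S between n1,n2
  Y(R7) = 0.2041 S between n1,n2
  Y(R8) = 0.03817 S between n0,n2
  Y(R9) = 0.09434 S between n2,n1
  Y(R10) = 0.3636 S between n0,n2
  Y(R11) = 0.01332 S between n0,n2
  Y(C2) = 0.000 S between n1,n0
  Y(R12) = 0.006711 S between n1,n3
  Y(R13) = 0.07519 S between n0,n1
  Y(R14) = 0.0001385 S between n1,n3
  Y(R15) = 0.02732 S between n2,n3
  V1: constraint V(n0)−V(n2) = 2.37
Assemble and solve the 5×5 MNA system:
  V(n1)=-1.683  V(n2)=-2.370  V(n3)=-1.683
  i(L1)=0.6971  i(V1)=-1.887

0.6971 A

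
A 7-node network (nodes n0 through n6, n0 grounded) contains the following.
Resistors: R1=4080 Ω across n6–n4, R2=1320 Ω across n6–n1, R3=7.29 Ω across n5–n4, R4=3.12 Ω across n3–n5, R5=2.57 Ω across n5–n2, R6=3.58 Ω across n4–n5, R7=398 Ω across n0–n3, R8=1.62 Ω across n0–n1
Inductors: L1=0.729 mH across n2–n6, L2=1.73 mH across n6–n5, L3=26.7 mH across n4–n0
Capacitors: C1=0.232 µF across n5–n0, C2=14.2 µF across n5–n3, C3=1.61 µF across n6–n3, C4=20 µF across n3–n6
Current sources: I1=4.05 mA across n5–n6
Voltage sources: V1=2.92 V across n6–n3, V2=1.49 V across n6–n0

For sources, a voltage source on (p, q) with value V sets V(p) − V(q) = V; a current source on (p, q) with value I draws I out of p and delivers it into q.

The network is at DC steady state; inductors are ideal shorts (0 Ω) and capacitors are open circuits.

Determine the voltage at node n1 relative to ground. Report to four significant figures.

0.001826 V

Apply KCL at each of the 6 non-ground nodes and solve the resulting linear system.
Node n1: branches {R2, R8} → V_1 = 0.001826
Node n2: branches {L1, R5} → V_2 = 1.490
Node n3: branches {R4, C2, R7, C3, C4, V1} → V_3 = -1.430
Node n4: branches {R1, R3, L3, R6} → V_4 = 0.000
Node n5: branches {R3, L2, R4, C1, C2, R5, R6, I1} → V_5 = 1.490
Node n6: branches {R1, L1, R2, L2, I1, C3, C4, V1, V2} → V_6 = 1.490
Source currents: i(L1)=0.000, i(L2)=1.561, i(L3)=0.6210, i(V1)=-0.9395, i(V2)=-0.6185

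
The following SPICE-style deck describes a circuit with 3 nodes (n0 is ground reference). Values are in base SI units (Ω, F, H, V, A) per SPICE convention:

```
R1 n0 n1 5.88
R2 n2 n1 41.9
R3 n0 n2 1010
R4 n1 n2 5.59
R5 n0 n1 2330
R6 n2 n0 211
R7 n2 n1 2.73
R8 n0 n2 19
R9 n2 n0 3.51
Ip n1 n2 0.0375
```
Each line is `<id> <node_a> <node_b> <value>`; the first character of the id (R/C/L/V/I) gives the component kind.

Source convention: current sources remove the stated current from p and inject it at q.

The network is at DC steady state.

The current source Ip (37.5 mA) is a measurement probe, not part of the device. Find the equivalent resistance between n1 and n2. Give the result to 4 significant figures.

Apply KCL at each of the 2 non-ground nodes and solve the resulting linear system.
Node n1: branches {R1, R2, R4, R5, R7, Ip} → V_1 = -0.03669
Node n2: branches {R2, R3, R4, R6, R7, R8, R9, Ip} → V_2 = 0.01822

R_eq = 1.464 Ω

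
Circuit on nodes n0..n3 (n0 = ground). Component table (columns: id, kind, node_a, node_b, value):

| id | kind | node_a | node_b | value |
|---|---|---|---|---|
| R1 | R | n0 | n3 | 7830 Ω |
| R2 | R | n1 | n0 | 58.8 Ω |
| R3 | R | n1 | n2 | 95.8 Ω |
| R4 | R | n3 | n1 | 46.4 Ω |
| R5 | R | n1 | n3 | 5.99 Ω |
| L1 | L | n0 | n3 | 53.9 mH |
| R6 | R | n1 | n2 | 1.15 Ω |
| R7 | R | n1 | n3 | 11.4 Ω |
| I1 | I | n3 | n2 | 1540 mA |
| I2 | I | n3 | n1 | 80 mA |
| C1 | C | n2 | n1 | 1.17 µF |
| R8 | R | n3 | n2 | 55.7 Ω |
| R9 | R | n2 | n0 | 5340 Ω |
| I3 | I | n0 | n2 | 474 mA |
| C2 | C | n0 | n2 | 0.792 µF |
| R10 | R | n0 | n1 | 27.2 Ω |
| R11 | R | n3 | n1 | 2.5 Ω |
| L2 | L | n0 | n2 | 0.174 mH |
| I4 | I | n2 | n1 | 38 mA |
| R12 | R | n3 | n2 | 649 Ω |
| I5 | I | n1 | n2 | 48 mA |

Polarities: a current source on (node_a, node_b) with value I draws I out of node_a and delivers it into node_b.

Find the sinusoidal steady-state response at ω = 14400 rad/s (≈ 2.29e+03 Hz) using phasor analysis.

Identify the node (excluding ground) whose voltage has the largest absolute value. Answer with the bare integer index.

3

Element admittances at ω=14400 rad/s:
  Y(R1) = 0.0001277+0.000j S between n0,n3
  Y(R2) = 0.01701+0.000j S between n1,n0
  Y(R3) = 0.01044+0.000j S between n1,n2
  Y(R4) = 0.02155+0.000j S between n3,n1
  Y(R5) = 0.1669+0.000j S between n1,n3
  Y(L1) = 0.000-0.001288j S between n0,n3
  Y(R6) = 0.8696+0.000j S between n1,n2
  Y(R7) = 0.08772+0.000j S between n1,n3
  I1: injects 1.54 A into n2 (from n3)
  I2: injects 0.08 A into n1 (from n3)
  Y(C1) = 0.000+0.01685j S between n2,n1
  Y(R8) = 0.01795+0.000j S between n3,n2
  Y(R9) = 0.0001873+0.000j S between n2,n0
  I3: injects 0.474 A into n2 (from n0)
  Y(C2) = 0.000+0.01140j S between n0,n2
  Y(R10) = 0.03676+0.000j S between n0,n1
  Y(R11) = 0.4000+0.000j S between n3,n1
  Y(L2) = 0.000-0.3991j S between n0,n2
  I4: injects 0.038 A into n1 (from n2)
  Y(R12) = 0.001541+0.000j S between n3,n2
  I5: injects 0.048 A into n2 (from n1)
Assemble and solve the 3×3 MNA system:
  V(n1)=-1.392+1.356j  V(n2)=0.2014+1.412j  V(n3)=-3.677+1.350j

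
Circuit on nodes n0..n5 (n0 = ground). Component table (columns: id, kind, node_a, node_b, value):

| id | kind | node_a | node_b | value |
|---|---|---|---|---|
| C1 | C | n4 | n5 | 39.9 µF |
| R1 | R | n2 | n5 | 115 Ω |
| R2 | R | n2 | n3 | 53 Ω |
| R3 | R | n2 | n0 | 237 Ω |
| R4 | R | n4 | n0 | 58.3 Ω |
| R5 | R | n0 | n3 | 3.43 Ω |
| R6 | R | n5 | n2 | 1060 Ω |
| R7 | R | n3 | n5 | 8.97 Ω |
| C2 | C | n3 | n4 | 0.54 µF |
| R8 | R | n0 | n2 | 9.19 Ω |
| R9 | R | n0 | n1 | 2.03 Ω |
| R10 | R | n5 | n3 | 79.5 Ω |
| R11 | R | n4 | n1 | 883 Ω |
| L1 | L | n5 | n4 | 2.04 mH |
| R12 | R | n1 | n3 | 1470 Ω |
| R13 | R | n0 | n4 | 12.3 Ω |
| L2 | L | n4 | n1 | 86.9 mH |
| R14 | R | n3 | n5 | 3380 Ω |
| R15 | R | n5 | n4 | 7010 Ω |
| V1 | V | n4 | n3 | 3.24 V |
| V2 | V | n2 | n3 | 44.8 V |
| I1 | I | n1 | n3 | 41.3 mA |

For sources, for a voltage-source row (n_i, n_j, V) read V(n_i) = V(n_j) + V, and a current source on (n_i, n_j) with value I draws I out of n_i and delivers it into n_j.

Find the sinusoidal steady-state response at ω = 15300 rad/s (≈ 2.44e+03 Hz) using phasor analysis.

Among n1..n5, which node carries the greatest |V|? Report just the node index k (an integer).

2

MNA unknowns: 5 node voltages V₁..V_5 plus 2 source currents (V1, V2)
C1: Y=0.000+0.6105j on G[4,5]
R1: Y=0.008696+0.000j on G[2,5]
R2: Y=0.01887+0.000j on G[2,3]
R3: Y=0.004219+0.000j on G[2,0]
R4: Y=0.01715+0.000j on G[4,0]
R5: Y=0.2915+0.000j on G[0,3]
R6: Y=0.0009434+0.000j on G[5,2]
R7: Y=0.1115+0.000j on G[3,5]
C2: Y=0.000+0.008262j on G[3,4]
R8: Y=0.1088+0.000j on G[0,2]
R9: Y=0.4926+0.000j on G[0,1]
R10: Y=0.01258+0.000j on G[5,3]
R11: Y=0.001133+0.000j on G[4,1]
L1: Y=0.000-0.03204j on G[5,4]
R12: Y=0.0006803+0.000j on G[1,3]
R13: Y=0.08130+0.000j on G[0,4]
L2: Y=0.000-0.0007521j on G[4,1]
R14: Y=0.0002959+0.000j on G[3,5]
R15: Y=0.0001427+0.000j on G[5,4]
V1: row V4−V3=3.24, i_V1 at 4,3
V2: row V2−V3=44.8, i_V2 at 2,3
I1: z[1]−=0.0413, z[3]+=0.0413
solve → V1=-0.1150+0.01096j, V2=34.21-0.01074j, V3=-10.59-0.01074j, V4=-7.348-0.01074j, V5=-7.349-0.006933j
aux → i_V1=0.7295-0.03164j, i_V2=-5.113+0.001250j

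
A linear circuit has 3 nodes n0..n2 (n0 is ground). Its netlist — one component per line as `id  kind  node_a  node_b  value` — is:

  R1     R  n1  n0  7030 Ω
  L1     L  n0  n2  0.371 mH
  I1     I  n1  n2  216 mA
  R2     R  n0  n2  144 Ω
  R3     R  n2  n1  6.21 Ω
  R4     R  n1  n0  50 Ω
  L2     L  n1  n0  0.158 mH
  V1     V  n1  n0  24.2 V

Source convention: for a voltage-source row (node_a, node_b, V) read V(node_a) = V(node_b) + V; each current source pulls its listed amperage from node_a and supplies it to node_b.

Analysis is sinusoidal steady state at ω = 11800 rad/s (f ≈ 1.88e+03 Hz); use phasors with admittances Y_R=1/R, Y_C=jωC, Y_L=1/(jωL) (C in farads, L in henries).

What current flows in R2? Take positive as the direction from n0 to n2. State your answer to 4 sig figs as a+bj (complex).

-0.05968-0.08115j A

Element admittances at ω=11800 rad/s:
  Y(R1) = 0.0001422+0.000j S between n1,n0
  Y(L1) = 0.000-0.2284j S between n0,n2
  I1: injects 0.216 A into n2 (from n1)
  Y(R2) = 0.006944+0.000j S between n0,n2
  Y(R3) = 0.1610+0.000j S between n2,n1
  Y(R4) = 0.02000+0.000j S between n1,n0
  Y(L2) = 0.000-0.5364j S between n1,n0
  V1: constraint V(n1)−V(n0) = 24.2
Assemble and solve the 3×3 MNA system:
  V(n1)=24.20+0.000j  V(n2)=8.594+11.69j
  i(V1)=-3.217+14.86j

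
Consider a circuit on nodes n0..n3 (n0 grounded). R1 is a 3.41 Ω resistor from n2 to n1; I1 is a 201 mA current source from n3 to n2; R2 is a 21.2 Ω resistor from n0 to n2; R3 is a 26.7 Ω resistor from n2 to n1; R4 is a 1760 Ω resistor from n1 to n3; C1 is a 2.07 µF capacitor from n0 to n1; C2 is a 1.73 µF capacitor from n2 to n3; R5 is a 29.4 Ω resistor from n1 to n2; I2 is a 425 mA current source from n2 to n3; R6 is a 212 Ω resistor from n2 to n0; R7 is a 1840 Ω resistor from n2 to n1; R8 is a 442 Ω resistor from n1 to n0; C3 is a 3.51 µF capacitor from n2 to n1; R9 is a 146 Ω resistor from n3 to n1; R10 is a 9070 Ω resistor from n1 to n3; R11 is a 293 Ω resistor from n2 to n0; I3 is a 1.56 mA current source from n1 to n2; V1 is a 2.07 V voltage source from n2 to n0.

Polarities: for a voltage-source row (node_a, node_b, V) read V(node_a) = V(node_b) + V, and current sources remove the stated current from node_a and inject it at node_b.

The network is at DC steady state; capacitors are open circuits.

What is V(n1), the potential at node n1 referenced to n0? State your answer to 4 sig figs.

MNA unknowns: 3 node voltages V₁..V_3 plus 1 source current (V1)
R1: Y=0.2933 on G[2,1]
I1: z[3]−=0.201, z[2]+=0.201
R2: Y=0.04717 on G[0,2]
R3: Y=0.03745 on G[2,1]
R4: Y=0.0005682 on G[1,3]
C1: Y=0.000 on G[0,1]
C2: Y=0.000 on G[2,3]
R5: Y=0.03401 on G[1,2]
I2: z[2]−=0.425, z[3]+=0.425
R6: Y=0.004717 on G[2,0]
R7: Y=0.0005435 on G[2,1]
R8: Y=0.002262 on G[1,0]
C3: Y=0.000 on G[2,1]
R9: Y=0.006849 on G[3,1]
R10: Y=0.0001103 on G[1,3]
R11: Y=0.003413 on G[2,0]
I3: z[1]−=0.00156, z[2]+=0.00156
V1: row V2−V0=2.07, i_V1 at 2,0
solve → V1=2.662, V2=2.070, V3=32.42
aux → i_V1=-0.1205

2.662 V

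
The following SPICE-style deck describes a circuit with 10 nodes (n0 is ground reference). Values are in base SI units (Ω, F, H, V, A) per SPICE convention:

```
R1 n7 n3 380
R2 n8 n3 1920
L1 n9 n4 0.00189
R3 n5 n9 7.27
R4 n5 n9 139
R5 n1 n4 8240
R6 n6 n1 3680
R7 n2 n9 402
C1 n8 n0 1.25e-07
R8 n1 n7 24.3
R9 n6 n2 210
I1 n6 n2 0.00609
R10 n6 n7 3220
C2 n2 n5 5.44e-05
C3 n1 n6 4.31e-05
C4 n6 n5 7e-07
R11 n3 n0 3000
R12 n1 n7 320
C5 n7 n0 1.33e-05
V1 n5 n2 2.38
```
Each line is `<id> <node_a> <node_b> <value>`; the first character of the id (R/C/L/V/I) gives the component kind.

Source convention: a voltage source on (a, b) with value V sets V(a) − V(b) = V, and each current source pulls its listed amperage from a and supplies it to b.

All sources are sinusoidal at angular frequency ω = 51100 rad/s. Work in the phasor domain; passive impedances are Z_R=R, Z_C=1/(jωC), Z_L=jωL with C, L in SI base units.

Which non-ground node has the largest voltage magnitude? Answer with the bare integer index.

2

MNA unknowns: 9 node voltages V₁..V_9 plus 1 source current (V1)
R1: Y=0.002632+0.000j on G[7,3]
R2: Y=0.0005208+0.000j on G[8,3]
L1: Y=0.000-0.01035j on G[9,4]
R3: Y=0.1376+0.000j on G[5,9]
R4: Y=0.007194+0.000j on G[5,9]
R5: Y=0.0001214+0.000j on G[1,4]
R6: Y=0.0002717+0.000j on G[6,1]
R7: Y=0.002488+0.000j on G[2,9]
C1: Y=0.000+0.006387j on G[8,0]
R8: Y=0.04115+0.000j on G[1,7]
R9: Y=0.004762+0.000j on G[6,2]
I1: z[6]−=0.00609, z[2]+=0.00609
R10: Y=0.0003106+0.000j on G[6,7]
C2: Y=0.000+2.780j on G[2,5]
C3: Y=0.000+2.202j on G[1,6]
C4: Y=0.000+0.03577j on G[6,5]
R11: Y=0.0003333+0.000j on G[3,0]
R12: Y=0.003125+0.000j on G[1,7]
C5: Y=0.000+0.6796j on G[7,0]
V1: row V5−V2=2.38, i_V1 at 5,2
solve → V1=-1.835e-07-7.531e-09j, V2=-2.315-0.4783j, V3=0.000+0.000j, V4=0.01950-0.4782j, V5=0.06533-0.4783j, V6=2.616e-05+1.074e-06j, V7=0.000+0.000j, V8=0.000+0.000j, V9=0.02510-0.4779j
aux → i_V1=-0.02293-6.618j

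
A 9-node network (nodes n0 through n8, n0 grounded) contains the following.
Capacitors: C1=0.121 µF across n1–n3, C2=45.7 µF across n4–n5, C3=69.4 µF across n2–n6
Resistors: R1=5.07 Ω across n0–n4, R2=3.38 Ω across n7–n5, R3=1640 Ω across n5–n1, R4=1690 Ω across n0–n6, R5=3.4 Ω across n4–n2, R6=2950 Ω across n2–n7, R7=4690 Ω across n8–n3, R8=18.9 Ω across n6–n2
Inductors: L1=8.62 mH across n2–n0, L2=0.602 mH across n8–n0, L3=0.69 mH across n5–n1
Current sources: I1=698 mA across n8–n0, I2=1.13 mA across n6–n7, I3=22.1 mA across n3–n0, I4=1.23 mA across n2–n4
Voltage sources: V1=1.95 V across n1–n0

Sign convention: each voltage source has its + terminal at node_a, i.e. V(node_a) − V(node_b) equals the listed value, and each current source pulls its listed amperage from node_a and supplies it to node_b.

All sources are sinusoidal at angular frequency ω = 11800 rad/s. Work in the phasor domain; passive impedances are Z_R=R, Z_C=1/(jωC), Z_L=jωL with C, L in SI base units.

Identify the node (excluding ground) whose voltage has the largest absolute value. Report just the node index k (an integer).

3

Element admittances at ω=11800 rad/s:
  Y(C1) = 0.000+0.001428j S between n1,n3
  Y(R1) = 0.1972+0.000j S between n0,n4
  Y(L1) = 0.000-0.009831j S between n2,n0
  Y(R2) = 0.2959+0.000j S between n7,n5
  I1: injects 0.698 A into n0 (from n8)
  Y(R3) = 0.0006098+0.000j S between n5,n1
  Y(R4) = 0.0005917+0.000j S between n0,n6
  I2: injects 0.00113 A into n7 (from n6)
  Y(R5) = 0.2941+0.000j S between n4,n2
  I3: injects 0.0221 A into n0 (from n3)
  Y(R6) = 0.0003390+0.000j S between n2,n7
  Y(C2) = 0.000+0.5393j S between n4,n5
  Y(C3) = 0.000+0.8189j S between n2,n6
  Y(R7) = 0.0002132+0.000j S between n8,n3
  Y(L2) = 0.000-0.1408j S between n8,n0
  I4: injects 0.00123 A into n4 (from n2)
  Y(L3) = 0.000-0.1228j S between n5,n1
  Y(R8) = 0.05291+0.000j S between n6,n2
  V1: constraint V(n1)−V(n0) = 1.95
Assemble and solve the 9×9 MNA system:
  V(n1)=1.950+0.000j  V(n2)=0.7942-0.8724j  V(n3)=-1.079+15.32j  V(n4)=0.7751-0.9004j  V(n5)=0.4305-1.171j  V(n6)=0.7947-0.8704j  V(n7)=0.4347-1.171j  V(n8)=-0.03072-4.960j
  i(V1)=-0.1666+0.1816j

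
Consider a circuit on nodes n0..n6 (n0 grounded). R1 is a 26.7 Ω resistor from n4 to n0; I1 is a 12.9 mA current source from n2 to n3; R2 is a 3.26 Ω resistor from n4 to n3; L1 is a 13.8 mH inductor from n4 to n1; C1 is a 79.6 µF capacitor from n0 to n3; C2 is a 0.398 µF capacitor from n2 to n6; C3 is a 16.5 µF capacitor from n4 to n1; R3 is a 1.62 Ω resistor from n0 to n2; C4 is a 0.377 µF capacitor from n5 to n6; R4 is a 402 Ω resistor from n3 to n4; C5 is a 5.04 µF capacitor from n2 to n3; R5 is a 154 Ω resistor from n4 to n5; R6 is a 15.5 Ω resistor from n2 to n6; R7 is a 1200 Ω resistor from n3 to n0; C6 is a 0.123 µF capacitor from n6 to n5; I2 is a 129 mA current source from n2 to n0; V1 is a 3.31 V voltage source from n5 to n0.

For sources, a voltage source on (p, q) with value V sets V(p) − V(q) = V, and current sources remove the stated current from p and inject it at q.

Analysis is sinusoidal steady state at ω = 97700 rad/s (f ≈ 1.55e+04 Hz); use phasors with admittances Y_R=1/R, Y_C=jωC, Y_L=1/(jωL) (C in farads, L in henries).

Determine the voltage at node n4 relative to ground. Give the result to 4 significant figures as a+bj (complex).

Element admittances at ω=97700 rad/s:
  Y(R1) = 0.03745+0.000j S between n4,n0
  I1: injects 0.0129 A into n3 (from n2)
  Y(R2) = 0.3067+0.000j S between n4,n3
  Y(L1) = 0.000-0.0007417j S between n4,n1
  Y(C1) = 0.000+7.777j S between n0,n3
  Y(C2) = 0.000+0.03888j S between n2,n6
  Y(C3) = 0.000+1.612j S between n4,n1
  Y(R3) = 0.6173+0.000j S between n0,n2
  Y(C4) = 0.000+0.03683j S between n5,n6
  Y(R4) = 0.002488+0.000j S between n3,n4
  Y(C5) = 0.000+0.4924j S between n2,n3
  Y(R5) = 0.006494+0.000j S between n4,n5
  Y(R6) = 0.06452+0.000j S between n2,n6
  Y(R7) = 0.0008333+0.000j S between n3,n0
  Y(C6) = 0.000+0.01202j S between n6,n5
  I2: injects 0.129 A into n0 (from n2)
  V1: constraint V(n5)−V(n0) = 3.31
Assemble and solve the 7×7 MNA system:
  V(n1)=0.06001+0.005824j  V(n2)=-0.01579+0.1762j  V(n3)=-0.0009717+0.006651j  V(n4)=0.06001+0.005824j  V(n5)=3.310+0.000j  V(n6)=1.233+0.9963j
  i(V1)=-0.06977-0.1014j

0.06001+0.005824j V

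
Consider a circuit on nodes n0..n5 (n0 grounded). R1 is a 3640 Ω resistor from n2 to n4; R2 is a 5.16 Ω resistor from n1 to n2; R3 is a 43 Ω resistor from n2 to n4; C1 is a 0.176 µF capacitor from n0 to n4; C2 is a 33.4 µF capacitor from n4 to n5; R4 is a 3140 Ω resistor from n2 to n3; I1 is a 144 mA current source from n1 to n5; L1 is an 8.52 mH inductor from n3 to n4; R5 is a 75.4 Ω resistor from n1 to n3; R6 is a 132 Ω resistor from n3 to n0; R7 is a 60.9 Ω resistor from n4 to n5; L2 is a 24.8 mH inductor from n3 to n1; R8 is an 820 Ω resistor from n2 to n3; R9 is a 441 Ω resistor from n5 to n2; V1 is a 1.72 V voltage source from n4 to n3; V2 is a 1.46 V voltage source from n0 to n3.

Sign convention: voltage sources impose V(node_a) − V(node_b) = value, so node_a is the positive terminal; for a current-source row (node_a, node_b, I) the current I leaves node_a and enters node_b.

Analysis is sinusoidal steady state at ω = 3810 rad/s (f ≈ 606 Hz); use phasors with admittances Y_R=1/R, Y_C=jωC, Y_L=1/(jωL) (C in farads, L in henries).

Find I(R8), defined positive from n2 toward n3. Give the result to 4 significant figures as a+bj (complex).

MNA unknowns: 5 node voltages V₁..V_5 plus 2 source currents (V1, V2)
R1: Y=0.0002747+0.000j on G[2,4]
R2: Y=0.1938+0.000j on G[1,2]
R3: Y=0.02326+0.000j on G[2,4]
C1: Y=0.000+0.0006706j on G[0,4]
C2: Y=0.000+0.1273j on G[4,5]
R4: Y=0.0003185+0.000j on G[2,3]
I1: z[1]−=0.144, z[5]+=0.144
L1: Y=0.000-0.03081j on G[3,4]
R5: Y=0.01326+0.000j on G[1,3]
R6: Y=0.007576+0.000j on G[3,0]
R7: Y=0.01642+0.000j on G[4,5]
L2: Y=0.000-0.01058j on G[3,1]
R8: Y=0.001220+0.000j on G[2,3]
R9: Y=0.002268+0.000j on G[5,2]
V1: row V4−V3=1.72, i_V1 at 4,3
V2: row V0−V3=1.46, i_V2 at 0,3
solve → V1=-4.051-0.7925j, V2=-3.529-0.7053j, V3=-1.460+0.000j, V4=0.2600+0.000j, V5=0.4007-1.043j
aux → i_V1=0.04594+0.03698j, i_V2=-0.01106+0.0001743j

-0.002523-0.0008601j A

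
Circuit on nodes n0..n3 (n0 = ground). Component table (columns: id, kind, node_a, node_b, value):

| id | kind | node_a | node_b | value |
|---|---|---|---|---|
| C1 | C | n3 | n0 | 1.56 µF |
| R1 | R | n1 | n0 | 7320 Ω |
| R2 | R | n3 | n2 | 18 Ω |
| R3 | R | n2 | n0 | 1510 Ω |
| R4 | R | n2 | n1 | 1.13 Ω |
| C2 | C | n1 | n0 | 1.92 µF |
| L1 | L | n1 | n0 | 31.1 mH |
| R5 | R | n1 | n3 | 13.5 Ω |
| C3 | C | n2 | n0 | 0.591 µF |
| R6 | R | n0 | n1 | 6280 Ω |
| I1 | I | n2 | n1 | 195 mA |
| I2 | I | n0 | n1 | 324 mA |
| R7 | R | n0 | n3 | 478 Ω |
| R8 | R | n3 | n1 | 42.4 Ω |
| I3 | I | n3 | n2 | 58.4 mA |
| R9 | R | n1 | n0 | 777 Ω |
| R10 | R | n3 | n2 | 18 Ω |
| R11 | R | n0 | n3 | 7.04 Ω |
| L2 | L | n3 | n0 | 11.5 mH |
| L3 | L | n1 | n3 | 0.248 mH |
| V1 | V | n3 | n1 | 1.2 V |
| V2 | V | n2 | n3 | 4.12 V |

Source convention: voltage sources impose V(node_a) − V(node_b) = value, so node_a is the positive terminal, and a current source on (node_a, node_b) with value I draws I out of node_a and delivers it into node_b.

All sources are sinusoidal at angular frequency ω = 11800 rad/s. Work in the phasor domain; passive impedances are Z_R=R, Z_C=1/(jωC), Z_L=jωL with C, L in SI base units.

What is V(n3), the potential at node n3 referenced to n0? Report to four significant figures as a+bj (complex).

Apply KCL at each of the 3 non-ground nodes and solve the resulting linear system.
Node n1: branches {R1, R4, C2, L1, R5, R6, I1, I2, R8, R9, L3, V1} → V_1 = 0.8607-0.5671j
Node n2: branches {R2, R3, R4, C3, I1, I3, R10, V2} → V_2 = 6.181-0.5671j
Node n3: branches {C1, R2, R5, R7, R8, I3, R10, R11, L2, L3, V1, V2} → V_3 = 2.061-0.5671j
Source currents: i(V1)=-5.331+0.4263j, i(V2)=-5.310-0.04273j

2.061-0.5671j V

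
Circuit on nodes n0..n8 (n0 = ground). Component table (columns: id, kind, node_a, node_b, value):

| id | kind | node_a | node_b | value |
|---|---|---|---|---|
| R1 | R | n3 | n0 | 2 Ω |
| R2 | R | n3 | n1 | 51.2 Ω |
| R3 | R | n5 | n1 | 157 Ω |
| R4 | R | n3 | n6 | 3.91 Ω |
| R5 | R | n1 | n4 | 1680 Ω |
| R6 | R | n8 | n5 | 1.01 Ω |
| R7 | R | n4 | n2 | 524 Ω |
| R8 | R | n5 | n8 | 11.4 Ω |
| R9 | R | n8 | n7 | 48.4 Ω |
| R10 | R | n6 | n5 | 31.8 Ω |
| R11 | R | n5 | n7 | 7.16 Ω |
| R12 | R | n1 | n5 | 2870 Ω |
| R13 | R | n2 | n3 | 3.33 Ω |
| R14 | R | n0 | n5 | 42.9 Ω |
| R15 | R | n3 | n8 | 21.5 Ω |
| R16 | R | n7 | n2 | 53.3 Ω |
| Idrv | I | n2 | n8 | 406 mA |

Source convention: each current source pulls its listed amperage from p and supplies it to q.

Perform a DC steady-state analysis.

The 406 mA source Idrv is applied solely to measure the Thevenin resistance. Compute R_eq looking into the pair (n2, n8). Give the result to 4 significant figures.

MNA unknowns: 8 node voltages V₁..V_8
R1: Y=0.5000 on G[3,0]
R2: Y=0.01953 on G[3,1]
R3: Y=0.006369 on G[5,1]
R4: Y=0.2558 on G[3,6]
R5: Y=0.0005952 on G[1,4]
R6: Y=0.9901 on G[8,5]
R7: Y=0.001908 on G[4,2]
R8: Y=0.08772 on G[5,8]
R9: Y=0.02066 on G[8,7]
R10: Y=0.03145 on G[6,5]
R11: Y=0.1397 on G[5,7]
R12: Y=0.0003484 on G[1,5]
R13: Y=0.3003 on G[2,3]
R14: Y=0.02331 on G[0,5]
R15: Y=0.04651 on G[3,8]
R16: Y=0.01876 on G[7,2]
Idrv: z[2]−=0.406, z[8]+=0.406
solve → V1=0.6386, V2=-1.249, V3=-0.1415, V4=-0.8005, V5=3.034, V6=0.2063, V7=2.610, V8=3.252

R_eq = 11.09 Ω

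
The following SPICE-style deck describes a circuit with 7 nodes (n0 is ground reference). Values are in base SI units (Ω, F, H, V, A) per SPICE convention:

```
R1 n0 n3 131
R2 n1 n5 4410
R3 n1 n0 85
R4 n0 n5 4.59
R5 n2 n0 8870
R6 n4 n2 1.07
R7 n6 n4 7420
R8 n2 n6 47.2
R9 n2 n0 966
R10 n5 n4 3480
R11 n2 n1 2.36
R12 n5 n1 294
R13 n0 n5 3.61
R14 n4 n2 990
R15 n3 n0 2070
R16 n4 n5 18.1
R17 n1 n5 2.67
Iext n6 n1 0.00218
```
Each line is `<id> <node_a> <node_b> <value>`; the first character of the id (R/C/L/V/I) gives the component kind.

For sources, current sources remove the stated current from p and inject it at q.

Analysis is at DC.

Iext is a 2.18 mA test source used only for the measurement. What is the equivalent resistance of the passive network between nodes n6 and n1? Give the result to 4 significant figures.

Apply KCL at each of the 6 non-ground nodes and solve the resulting linear system.
Node n1: branches {R2, R3, R11, R12, R17, Iext} → V_1 = 0.0005572
Node n2: branches {R5, R6, R8, R9, R11, R14} → V_2 = -0.004072
Node n3: branches {R1, R15} → V_3 = 0.000
Node n4: branches {R6, R7, R10, R14, R16} → V_4 = -0.003858
Node n5: branches {R2, R4, R10, R12, R13, R16, R17} → V_5 = -3.801e-06
Node n6: branches {R7, R8, Iext} → V_6 = -0.1063

R_eq = 49.02 Ω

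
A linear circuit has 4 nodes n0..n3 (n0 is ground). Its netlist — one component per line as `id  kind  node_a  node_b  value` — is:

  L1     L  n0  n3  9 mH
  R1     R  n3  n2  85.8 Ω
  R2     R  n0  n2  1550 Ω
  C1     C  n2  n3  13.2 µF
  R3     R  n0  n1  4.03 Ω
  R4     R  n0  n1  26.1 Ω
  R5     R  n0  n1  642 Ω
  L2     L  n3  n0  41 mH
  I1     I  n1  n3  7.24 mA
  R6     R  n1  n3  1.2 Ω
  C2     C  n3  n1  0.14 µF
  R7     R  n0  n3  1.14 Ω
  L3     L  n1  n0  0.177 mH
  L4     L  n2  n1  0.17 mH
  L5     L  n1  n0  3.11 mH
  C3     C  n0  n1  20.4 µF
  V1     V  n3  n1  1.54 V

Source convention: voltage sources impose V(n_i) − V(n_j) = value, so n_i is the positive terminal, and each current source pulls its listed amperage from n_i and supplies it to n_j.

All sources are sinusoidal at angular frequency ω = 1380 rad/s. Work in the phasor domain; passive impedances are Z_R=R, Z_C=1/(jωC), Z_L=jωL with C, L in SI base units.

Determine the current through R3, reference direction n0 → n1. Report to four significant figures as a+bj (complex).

0.02686+0.06911j A

Apply KCL at each of the 3 non-ground nodes and solve the resulting linear system.
Node n1: branches {R3, R4, R5, I1, R6, C2, L3, L4, L5, C3, V1} → V_1 = -0.1082-0.2785j
Node n2: branches {R1, R2, C1, L4} → V_2 = -0.1149-0.2743j
Node n3: branches {L1, R1, C1, L2, I1, R6, C2, R7, V1} → V_3 = 1.432-0.2785j
Source currents: i(V1)=-2.523+0.3565j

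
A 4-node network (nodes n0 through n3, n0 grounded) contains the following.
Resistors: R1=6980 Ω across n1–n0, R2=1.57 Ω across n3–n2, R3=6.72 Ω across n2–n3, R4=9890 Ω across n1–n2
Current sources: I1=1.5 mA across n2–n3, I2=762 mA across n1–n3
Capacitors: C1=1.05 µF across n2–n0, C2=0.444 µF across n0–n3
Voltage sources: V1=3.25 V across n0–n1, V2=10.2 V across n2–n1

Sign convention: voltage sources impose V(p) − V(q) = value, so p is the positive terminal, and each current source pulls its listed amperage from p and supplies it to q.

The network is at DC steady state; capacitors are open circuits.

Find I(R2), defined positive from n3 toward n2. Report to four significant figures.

0.6189 A

Apply KCL at each of the 3 non-ground nodes and solve the resulting linear system.
Node n1: branches {R1, I2, R4, V1, V2} → V_1 = -3.250
Node n2: branches {I1, C1, R2, R3, R4, V2} → V_2 = 6.950
Node n3: branches {I1, R2, I2, R3, C2} → V_3 = 7.922
Source currents: i(V1)=-0.0004656, i(V2)=0.7610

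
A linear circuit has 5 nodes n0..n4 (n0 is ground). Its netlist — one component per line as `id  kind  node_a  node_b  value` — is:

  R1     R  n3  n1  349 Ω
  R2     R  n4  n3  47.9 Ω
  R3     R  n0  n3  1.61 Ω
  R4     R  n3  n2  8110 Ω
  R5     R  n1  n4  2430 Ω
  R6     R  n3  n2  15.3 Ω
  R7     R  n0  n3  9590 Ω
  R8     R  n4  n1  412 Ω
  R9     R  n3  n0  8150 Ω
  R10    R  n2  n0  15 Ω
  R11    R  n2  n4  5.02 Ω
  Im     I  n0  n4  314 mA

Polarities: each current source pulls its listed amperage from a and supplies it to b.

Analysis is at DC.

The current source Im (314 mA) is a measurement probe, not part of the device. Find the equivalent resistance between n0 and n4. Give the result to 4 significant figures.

R_eq = 10.39 Ω

Apply KCL at each of the 4 non-ground nodes and solve the resulting linear system.
Node n1: branches {R1, R5, R8} → V_1 = 1.768
Node n2: branches {R4, R6, R10, R11} → V_2 = 2.018
Node n3: branches {R1, R2, R3, R4, R6, R7, R9} → V_3 = 0.2889
Node n4: branches {R2, R5, R8, R11, Im} → V_4 = 3.261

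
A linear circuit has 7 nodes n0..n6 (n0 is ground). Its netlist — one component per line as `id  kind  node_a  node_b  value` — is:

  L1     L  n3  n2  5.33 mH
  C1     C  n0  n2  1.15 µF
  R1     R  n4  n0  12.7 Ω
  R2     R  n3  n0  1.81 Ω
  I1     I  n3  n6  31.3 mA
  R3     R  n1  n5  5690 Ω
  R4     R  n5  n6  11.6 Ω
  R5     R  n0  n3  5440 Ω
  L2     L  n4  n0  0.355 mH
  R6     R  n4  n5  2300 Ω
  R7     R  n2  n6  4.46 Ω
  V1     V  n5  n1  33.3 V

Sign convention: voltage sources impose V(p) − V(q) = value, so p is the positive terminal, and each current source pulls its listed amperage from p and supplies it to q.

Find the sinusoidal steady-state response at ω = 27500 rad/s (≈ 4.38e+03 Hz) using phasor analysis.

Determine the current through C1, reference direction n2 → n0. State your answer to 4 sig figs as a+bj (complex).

MNA unknowns: 6 node voltages V₁..V_6 plus 1 source current (V1)
L1: Y=0.000-0.006822j on G[3,2]
C1: Y=0.000+0.03163j on G[0,2]
R1: Y=0.07874+0.000j on G[4,0]
R2: Y=0.5525+0.000j on G[3,0]
I1: z[3]−=0.0313, z[6]+=0.0313
R3: Y=0.0001757+0.000j on G[1,5]
R4: Y=0.08621+0.000j on G[5,6]
R5: Y=0.0001838+0.000j on G[0,3]
L2: Y=0.000-0.1024j on G[4,0]
R6: Y=0.0004348+0.000j on G[4,5]
R7: Y=0.2242+0.000j on G[2,6]
V1: row V5−V1=33.3, i_V1 at 5,1
solve → V1=-33.12-1.250j, V2=0.04172-1.258j, V3=-0.07215-0.001406j, V4=0.003691-0.002088j, V5=0.1801-1.250j, V6=0.1810-1.256j
aux → i_V1=-0.005852+0.000j

0.03980+0.001319j A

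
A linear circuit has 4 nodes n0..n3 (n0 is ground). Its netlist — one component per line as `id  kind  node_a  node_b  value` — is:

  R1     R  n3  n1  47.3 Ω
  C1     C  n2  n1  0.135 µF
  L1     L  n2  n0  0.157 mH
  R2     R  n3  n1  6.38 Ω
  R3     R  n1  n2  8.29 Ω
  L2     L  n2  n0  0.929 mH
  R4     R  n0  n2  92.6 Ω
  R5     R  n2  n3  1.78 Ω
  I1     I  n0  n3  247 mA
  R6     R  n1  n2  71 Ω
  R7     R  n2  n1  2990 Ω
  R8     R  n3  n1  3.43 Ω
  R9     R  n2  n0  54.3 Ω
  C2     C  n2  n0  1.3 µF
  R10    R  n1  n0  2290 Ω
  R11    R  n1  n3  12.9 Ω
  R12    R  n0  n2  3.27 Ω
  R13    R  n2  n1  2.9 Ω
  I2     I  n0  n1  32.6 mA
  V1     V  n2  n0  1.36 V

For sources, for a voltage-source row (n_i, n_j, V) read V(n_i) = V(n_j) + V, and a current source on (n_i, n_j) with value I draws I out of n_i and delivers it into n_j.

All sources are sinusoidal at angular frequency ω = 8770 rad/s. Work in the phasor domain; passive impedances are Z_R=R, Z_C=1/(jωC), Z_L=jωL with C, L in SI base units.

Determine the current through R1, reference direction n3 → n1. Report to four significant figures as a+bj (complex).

0.002534+3.401e-06j A

Apply KCL at each of the 3 non-ground nodes and solve the resulting linear system.
Node n1: branches {R1, C1, R2, R3, R6, R7, R8, R10, R11, R13, I2} → V_1 = 1.563-0.0003175j
Node n2: branches {C1, L1, R3, L2, R4, R5, R6, R7, R9, C2, R12, R13, V1} → V_2 = 1.360+0.000j
Node n3: branches {R1, R2, R5, I1, R8, R11} → V_3 = 1.683-0.0001566j
Source currents: i(V1)=-0.1767+1.139j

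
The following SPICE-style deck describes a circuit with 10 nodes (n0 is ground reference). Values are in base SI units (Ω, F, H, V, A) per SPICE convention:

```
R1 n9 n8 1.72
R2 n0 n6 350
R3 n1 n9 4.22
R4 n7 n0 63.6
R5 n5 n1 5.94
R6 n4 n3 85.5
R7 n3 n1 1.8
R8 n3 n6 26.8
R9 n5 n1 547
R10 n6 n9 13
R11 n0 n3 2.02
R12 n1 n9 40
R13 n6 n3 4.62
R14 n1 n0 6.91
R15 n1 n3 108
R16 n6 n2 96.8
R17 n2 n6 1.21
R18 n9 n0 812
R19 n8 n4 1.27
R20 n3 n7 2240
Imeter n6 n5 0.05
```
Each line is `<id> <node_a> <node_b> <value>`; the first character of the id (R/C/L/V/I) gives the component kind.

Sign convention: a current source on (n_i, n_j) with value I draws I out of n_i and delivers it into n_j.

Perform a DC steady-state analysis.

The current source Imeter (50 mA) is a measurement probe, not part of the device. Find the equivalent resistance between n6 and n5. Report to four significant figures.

Apply KCL at each of the 9 non-ground nodes and solve the resulting linear system.
Node n1: branches {R3, R5, R7, R9, R12, R14, R15} → V_1 = 0.04385
Node n2: branches {R16, R17} → V_2 = -0.1595
Node n3: branches {R6, R7, R8, R11, R13, R15, R20} → V_3 = -0.01188
Node n4: branches {R6, R19} → V_4 = -0.002928
Node n5: branches {R5, R9, Imeter} → V_5 = 0.3377
Node n6: branches {R2, R8, R10, R13, R16, R17, Imeter} → V_6 = -0.1595
Node n7: branches {R4, R20} → V_7 = -0.0003280
Node n8: branches {R1, R19} → V_8 = -0.002795
Node n9: branches {R1, R3, R10, R12, R18} → V_9 = -0.002615

R_eq = 9.944 Ω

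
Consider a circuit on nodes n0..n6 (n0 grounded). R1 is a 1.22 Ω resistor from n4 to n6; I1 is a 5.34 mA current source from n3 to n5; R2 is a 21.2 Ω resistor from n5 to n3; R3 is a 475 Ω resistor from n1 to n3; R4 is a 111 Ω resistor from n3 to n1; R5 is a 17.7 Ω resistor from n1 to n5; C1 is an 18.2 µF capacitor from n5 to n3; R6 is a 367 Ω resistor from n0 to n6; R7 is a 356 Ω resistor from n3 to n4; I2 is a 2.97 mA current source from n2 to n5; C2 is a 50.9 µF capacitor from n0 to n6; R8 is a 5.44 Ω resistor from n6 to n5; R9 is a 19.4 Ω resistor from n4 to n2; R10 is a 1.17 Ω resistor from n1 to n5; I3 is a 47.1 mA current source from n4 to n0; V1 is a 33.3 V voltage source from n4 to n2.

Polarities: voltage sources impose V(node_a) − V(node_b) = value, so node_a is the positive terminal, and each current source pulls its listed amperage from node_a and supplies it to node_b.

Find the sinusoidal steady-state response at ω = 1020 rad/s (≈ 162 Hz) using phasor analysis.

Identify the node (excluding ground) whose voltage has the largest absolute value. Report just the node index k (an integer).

Element admittances at ω=1020 rad/s:
  Y(R1) = 0.8197+0.000j S between n4,n6
  I1: injects 0.00534 A into n5 (from n3)
  Y(R2) = 0.04717+0.000j S between n5,n3
  Y(R3) = 0.002105+0.000j S between n1,n3
  Y(R4) = 0.009009+0.000j S between n3,n1
  Y(R5) = 0.05650+0.000j S between n1,n5
  Y(C1) = 0.000+0.01856j S between n5,n3
  Y(R6) = 0.002725+0.000j S between n0,n6
  Y(R7) = 0.002809+0.000j S between n3,n4
  I2: injects 0.00297 A into n5 (from n2)
  Y(C2) = 0.000+0.05192j S between n0,n6
  Y(R8) = 0.1838+0.000j S between n6,n5
  Y(R9) = 0.05155+0.000j S between n4,n2
  Y(R10) = 0.8547+0.000j S between n1,n5
  I3: injects 0.0471 A into n0 (from n4)
  V1: constraint V(n4)−V(n2) = 33.3
Assemble and solve the 7×7 MNA system:
  V(n1)=-0.03224+0.9046j  V(n2)=-33.41+0.9048j  V(n3)=-0.1147+0.9298j  V(n4)=-0.1086+0.9048j  V(n5)=-0.03123+0.9043j  V(n6)=-0.04748+0.9047j
  i(V1)=-1.714+0.000j

2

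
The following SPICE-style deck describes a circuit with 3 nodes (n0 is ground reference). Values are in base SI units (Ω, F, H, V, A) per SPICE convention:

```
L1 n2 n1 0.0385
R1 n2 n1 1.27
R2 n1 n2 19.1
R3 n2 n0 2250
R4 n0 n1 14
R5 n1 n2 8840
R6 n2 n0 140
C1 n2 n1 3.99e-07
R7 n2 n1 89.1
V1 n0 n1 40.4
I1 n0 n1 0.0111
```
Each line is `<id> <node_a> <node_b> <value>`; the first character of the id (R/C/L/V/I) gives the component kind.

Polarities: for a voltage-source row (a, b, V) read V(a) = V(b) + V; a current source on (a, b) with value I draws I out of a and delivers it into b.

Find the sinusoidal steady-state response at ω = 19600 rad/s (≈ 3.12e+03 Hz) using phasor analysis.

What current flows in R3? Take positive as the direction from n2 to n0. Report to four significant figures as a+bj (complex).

-0.01780-1.200e-06j A

MNA unknowns: 2 node voltages V₁..V_2 plus 1 source current (V1)
L1: Y=0.000-0.001325j on G[2,1]
R1: Y=0.7874+0.000j on G[2,1]
R2: Y=0.05236+0.000j on G[1,2]
R3: Y=0.0004444+0.000j on G[2,0]
R4: Y=0.07143+0.000j on G[0,1]
R5: Y=0.0001131+0.000j on G[1,2]
R6: Y=0.007143+0.000j on G[2,0]
C1: Y=0.000+0.007820j on G[2,1]
R7: Y=0.01122+0.000j on G[2,1]
V1: row V0−V1=40.4, i_V1 at 0,1
I1: z[0]−=0.0111, z[1]+=0.0111
solve → V1=-40.40+0.000j, V2=-40.04-0.002700j
aux → i_V1=-3.201-2.049e-05j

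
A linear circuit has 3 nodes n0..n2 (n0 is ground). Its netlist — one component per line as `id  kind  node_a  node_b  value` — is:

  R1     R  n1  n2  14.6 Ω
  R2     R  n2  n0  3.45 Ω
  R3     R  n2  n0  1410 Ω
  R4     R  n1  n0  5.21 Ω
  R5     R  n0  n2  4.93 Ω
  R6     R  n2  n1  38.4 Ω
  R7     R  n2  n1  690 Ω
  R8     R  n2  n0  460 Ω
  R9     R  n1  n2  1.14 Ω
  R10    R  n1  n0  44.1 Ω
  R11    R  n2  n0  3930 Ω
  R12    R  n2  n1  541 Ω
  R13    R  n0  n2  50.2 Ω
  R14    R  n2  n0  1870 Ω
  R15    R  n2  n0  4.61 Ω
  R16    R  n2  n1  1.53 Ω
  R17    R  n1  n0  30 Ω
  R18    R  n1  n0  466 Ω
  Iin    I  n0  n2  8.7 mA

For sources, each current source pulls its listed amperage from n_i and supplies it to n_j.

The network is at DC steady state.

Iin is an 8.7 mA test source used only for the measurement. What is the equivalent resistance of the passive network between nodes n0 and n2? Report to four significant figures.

R_eq = 1.053 Ω

MNA unknowns: 2 node voltages V₁..V_2
R1: Y=0.06849 on G[1,2]
R2: Y=0.2899 on G[2,0]
R3: Y=0.0007092 on G[2,0]
R4: Y=0.1919 on G[1,0]
R5: Y=0.2028 on G[0,2]
R6: Y=0.02604 on G[2,1]
R7: Y=0.001449 on G[2,1]
R8: Y=0.002174 on G[2,0]
R9: Y=0.8772 on G[1,2]
R10: Y=0.02268 on G[1,0]
R11: Y=0.0002545 on G[2,0]
R12: Y=0.001848 on G[2,1]
R13: Y=0.01992 on G[0,2]
R14: Y=0.0005348 on G[2,0]
R15: Y=0.2169 on G[2,0]
R16: Y=0.6536 on G[2,1]
R17: Y=0.03333 on G[1,0]
R18: Y=0.002146 on G[1,0]
Iin: z[0]−=0.0087, z[2]+=0.0087
solve → V1=0.007939, V2=0.009158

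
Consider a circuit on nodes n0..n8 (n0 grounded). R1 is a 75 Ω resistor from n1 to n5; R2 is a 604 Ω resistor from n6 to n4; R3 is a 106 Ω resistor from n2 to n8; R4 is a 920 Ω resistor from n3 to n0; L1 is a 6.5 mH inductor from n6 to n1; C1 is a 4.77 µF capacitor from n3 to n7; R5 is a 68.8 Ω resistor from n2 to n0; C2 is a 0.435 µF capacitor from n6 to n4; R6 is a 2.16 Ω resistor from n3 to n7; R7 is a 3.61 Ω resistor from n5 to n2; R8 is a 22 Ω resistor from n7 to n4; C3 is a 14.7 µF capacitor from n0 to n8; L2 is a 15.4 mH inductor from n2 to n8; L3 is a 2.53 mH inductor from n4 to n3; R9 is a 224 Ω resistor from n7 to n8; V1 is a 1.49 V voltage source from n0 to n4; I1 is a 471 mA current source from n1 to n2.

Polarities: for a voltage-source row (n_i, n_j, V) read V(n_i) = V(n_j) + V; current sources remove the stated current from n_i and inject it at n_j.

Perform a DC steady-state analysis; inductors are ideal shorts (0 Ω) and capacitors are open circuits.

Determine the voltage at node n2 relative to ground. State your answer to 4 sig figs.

Element admittances at DC:
  Y(R1) = 0.01333 S between n1,n5
  Y(R2) = 0.001656 S between n6,n4
  Y(R3) = 0.009434 S between n2,n8
  Y(R4) = 0.001087 S between n3,n0
  L1: short n6↔n1 (DC inductor)
  Y(C1) = 0.000 S between n3,n7
  Y(R5) = 0.01453 S between n2,n0
  Y(C2) = 0.000 S between n6,n4
  Y(R6) = 0.4630 S between n3,n7
  Y(R7) = 0.2770 S between n5,n2
  Y(R8) = 0.04545 S between n7,n4
  Y(C3) = 0.000 S between n0,n8
  L2: short n2↔n8 (DC inductor)
  L3: short n4↔n3 (DC inductor)
  Y(R9) = 0.004464 S between n7,n8
  V1: constraint V(n0)−V(n4) = 1.49
  I1: injects 0.471 A into n2 (from n1)
Assemble and solve the 12×12 MNA system:
  V(n1)=-30.96  V(n2)=2.226  V(n3)=-1.490  V(n4)=-1.490  V(n5)=0.7017  V(n6)=-30.96  V(n7)=-1.458  V(n8)=2.226
  i(L1)=0.04880  i(L2)=0.01644  i(L3)=-0.01659  i(V1)=0.03073

2.226 V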